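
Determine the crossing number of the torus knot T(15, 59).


For a torus knot T(p, q) with gcd(p,q)=1,
the crossing number is min(p*(q-1), q*(p-1)).
p*(q-1) = 15*58 = 870
q*(p-1) = 59*14 = 826
min(870, 826) = 826

826


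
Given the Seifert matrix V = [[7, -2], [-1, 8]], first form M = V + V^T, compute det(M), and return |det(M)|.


Step 1: Form V + V^T where V = [[7, -2], [-1, 8]]
  V^T = [[7, -1], [-2, 8]]
  V + V^T = [[14, -3], [-3, 16]]
Step 2: det(V + V^T) = 14*16 - (-3)*(-3)
  = 224 - 9 = 215
Step 3: Knot determinant = |det(V + V^T)| = |215| = 215

215


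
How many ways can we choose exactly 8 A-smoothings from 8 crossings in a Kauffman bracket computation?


We choose which 8 of 8 crossings get A-smoothings.
C(8, 8) = 8! / (8! * 0!)
= 1

1


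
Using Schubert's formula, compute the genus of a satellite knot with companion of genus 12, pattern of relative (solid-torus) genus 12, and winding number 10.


Schubert: g(satellite) = g_rel(pattern) + |winding| * g(companion),
where g_rel(pattern) is the genus of the pattern relative to the solid torus.
= 12 + 10 * 12
= 12 + 120 = 132

132


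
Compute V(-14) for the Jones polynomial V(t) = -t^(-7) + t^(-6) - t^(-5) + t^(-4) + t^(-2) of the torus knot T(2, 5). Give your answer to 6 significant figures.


Substituting t = -14 into V(t) = -t^(-7) + t^(-6) - t^(-5) + t^(-4) + t^(-2):
  (-)t^(-7) = 9.48645e-09
  (+)t^(-6) = 1.3281e-07
  (-)t^(-5) = 1.85934e-06
  (+)t^(-4) = 2.60308e-05
  (+)t^(-2) = 0.00510204
Sum = (9.48645e-09) + (1.3281e-07) + (1.85934e-06) + (2.60308e-05) + (0.00510204)
= 0.005130073278
Rounded to 6 significant figures: 0.00513007

0.00513007


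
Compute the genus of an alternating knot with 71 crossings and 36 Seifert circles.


For alternating knots, g = (c - s + 1)/2.
= (71 - 36 + 1)/2
= 36/2 = 18

18


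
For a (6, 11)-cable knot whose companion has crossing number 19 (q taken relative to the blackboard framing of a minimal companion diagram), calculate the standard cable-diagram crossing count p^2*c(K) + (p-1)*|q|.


Step 1: Each of the c(K) crossings of the companion diagram becomes p*p = p^2 crossings among the p parallel strands, and each of the |q| twists s_1 s_2 ... s_(p-1) adds (p-1) crossings.
  Crossings = p^2 * c(K) + (p-1)*|q|
Step 2: = 6^2 * 19 + (6-1)*11
Step 3: = 36*19 + 5*11
Step 4: = 684 + 55 = 739

739


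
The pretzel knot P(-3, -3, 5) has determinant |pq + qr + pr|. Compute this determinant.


Step 1: Compute pq + qr + pr.
pq = (-3)*(-3) = 9
qr = (-3)*5 = -15
pr = (-3)*5 = -15
pq + qr + pr = 9 + (-15) + (-15) = -21
Step 2: Take absolute value.
det(P(-3,-3,5)) = |-21| = 21

21


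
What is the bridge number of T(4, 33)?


The bridge number of T(p,q) is min(p,q).
min(4, 33) = 4

4


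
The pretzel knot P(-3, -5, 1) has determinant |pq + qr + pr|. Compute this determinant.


Step 1: Compute pq + qr + pr.
pq = (-3)*(-5) = 15
qr = (-5)*1 = -5
pr = (-3)*1 = -3
pq + qr + pr = 15 + (-5) + (-3) = 7
Step 2: Take absolute value.
det(P(-3,-5,1)) = |7| = 7

7


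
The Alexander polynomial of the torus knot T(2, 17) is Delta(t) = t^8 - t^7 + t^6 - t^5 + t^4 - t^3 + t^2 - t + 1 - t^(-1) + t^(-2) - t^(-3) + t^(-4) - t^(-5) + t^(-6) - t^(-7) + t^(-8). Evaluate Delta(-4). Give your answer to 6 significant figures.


Substituting t = -4 into Delta(t) = t^8 - t^7 + t^6 - t^5 + t^4 - t^3 + t^2 - t + 1 - t^(-1) + t^(-2) - t^(-3) + t^(-4) - t^(-5) + t^(-6) - t^(-7) + t^(-8):
Term values: (65536) + (16384) + (4096) + (1024) + (256) + (64) + (16) + (4) + (1) + (0.25) + (0.0625) + (0.015625) + (0.00390625) + (0.000976562) + (0.000244141) + (6.10352e-05) + (1.52588e-05)
Sum = 87381.33333
Rounded to 6 significant figures: 87381.3

87381.3


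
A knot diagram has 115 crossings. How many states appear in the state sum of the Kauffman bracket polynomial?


Each crossing contributes 2 choices (A-smoothing or B-smoothing).
Total states = 2^115 = 41538374868278621028243970633760768

41538374868278621028243970633760768


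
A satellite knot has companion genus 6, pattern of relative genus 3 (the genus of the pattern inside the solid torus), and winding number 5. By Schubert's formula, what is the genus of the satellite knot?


Schubert: g(satellite) = g_rel(pattern) + |winding| * g(companion),
where g_rel(pattern) is the genus of the pattern relative to the solid torus.
= 3 + 5 * 6
= 3 + 30 = 33

33


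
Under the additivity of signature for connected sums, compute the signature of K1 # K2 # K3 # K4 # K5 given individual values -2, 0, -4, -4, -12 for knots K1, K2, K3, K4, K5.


The signature is additive under connected sum.
signature(K1 # K2 # K3 # K4 # K5) = (-2) + (0) + (-4) + (-4) + (-12)
= -22

-22


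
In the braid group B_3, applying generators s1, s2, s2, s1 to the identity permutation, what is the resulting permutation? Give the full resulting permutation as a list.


Starting with identity [1, 2, 3].
Apply generators in sequence:
  After s1: [2, 1, 3]
  After s2: [2, 3, 1]
  After s2: [2, 1, 3]
  After s1: [1, 2, 3]
Final permutation: [1, 2, 3]

[1, 2, 3]


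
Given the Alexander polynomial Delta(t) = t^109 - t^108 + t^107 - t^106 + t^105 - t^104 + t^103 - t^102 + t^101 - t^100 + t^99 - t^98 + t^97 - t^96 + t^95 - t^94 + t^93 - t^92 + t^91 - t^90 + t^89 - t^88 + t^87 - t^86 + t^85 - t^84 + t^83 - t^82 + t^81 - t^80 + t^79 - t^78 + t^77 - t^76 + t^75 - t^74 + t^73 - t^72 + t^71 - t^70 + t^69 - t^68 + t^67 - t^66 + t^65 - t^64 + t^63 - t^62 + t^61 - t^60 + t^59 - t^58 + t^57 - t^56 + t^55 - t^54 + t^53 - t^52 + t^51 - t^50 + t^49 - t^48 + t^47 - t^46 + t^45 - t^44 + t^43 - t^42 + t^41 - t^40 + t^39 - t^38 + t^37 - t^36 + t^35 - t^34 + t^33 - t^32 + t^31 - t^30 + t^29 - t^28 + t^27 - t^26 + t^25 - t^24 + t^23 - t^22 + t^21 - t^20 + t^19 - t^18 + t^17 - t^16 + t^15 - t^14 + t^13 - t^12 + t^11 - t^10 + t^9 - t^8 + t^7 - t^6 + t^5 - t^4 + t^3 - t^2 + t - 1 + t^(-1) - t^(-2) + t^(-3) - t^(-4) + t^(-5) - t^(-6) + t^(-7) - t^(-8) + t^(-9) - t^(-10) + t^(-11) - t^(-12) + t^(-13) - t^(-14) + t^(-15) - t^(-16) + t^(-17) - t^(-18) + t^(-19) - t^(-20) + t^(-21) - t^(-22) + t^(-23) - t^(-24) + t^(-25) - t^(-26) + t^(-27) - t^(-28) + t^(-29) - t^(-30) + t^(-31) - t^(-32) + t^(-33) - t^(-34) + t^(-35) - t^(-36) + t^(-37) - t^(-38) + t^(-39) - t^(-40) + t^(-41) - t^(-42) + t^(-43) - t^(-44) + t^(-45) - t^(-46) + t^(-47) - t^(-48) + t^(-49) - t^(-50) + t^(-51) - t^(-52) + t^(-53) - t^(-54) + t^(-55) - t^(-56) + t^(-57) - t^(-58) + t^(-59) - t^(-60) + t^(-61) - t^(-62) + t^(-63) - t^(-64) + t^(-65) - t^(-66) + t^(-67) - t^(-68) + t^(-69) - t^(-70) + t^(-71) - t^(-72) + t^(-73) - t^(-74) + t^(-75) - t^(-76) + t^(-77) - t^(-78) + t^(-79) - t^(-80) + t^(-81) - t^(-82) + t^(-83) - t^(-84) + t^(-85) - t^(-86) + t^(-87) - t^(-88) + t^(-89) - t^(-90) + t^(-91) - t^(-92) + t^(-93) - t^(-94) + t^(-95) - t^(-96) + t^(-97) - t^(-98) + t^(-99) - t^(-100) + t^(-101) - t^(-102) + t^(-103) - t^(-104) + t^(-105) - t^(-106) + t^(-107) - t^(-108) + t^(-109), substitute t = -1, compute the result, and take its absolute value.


Step 1: The polynomial has 219 terms with alternating signs, exponents from 109 down to -109.
Step 2: Substitute t = -1. The i-th term has coefficient (-1)^i and exponent (m-i),
  so its value is (-1)^i * (-1)^(m-i) = (-1)^m = -1 for every i.
Step 3: All 219 terms equal -1, so Delta(-1) = 219 * (-1) = -219
Step 4: |Delta(-1)| = 219

219


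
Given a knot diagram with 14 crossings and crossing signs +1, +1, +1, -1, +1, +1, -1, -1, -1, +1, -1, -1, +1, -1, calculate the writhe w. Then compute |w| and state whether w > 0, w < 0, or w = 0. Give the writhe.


Step 1: Count positive crossings (+1).
Positive crossings: 7
Step 2: Count negative crossings (-1).
Negative crossings: 7
Step 3: Writhe = (positive) - (negative)
w = 7 - 7 = 0
Step 4: |w| = 0, and w is zero

0


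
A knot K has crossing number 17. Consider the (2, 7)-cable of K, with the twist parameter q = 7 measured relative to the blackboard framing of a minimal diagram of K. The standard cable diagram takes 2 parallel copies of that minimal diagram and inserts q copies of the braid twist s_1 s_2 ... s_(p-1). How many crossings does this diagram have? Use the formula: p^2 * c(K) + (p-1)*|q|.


Step 1: Each of the c(K) crossings of the companion diagram becomes p*p = p^2 crossings among the p parallel strands, and each of the |q| twists s_1 s_2 ... s_(p-1) adds (p-1) crossings.
  Crossings = p^2 * c(K) + (p-1)*|q|
Step 2: = 2^2 * 17 + (2-1)*7
Step 3: = 4*17 + 1*7
Step 4: = 68 + 7 = 75

75


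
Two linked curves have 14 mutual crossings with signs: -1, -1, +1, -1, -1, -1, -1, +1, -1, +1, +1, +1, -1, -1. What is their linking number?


Step 1: Count positive crossings: 5
Step 2: Count negative crossings: 9
Step 3: Sum of signs = 5 - 9 = -4
Step 4: Linking number = sum/2 = -4/2 = -2

-2


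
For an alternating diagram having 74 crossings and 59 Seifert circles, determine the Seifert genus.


For alternating knots, g = (c - s + 1)/2.
= (74 - 59 + 1)/2
= 16/2 = 8

8


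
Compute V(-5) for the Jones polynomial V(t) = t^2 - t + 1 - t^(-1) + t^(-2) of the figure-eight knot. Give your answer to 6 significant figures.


Substituting t = -5 into V(t) = t^2 - t + 1 - t^(-1) + t^(-2):
  (+)t^(2) = 25
  (-)t^(1) = 5
  (+)t^(0) = 1
  (-)t^(-1) = 0.2
  (+)t^(-2) = 0.04
Sum = (25) + (5) + (1) + (0.2) + (0.04)
= 31.24
Rounded to 6 significant figures: 31.24

31.24


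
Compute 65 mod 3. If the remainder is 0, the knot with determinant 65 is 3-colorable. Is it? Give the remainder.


Step 1: A knot is p-colorable if and only if p divides its determinant.
Step 2: Compute 65 mod 3.
65 = 21 * 3 + 2
Step 3: 65 mod 3 = 2
Step 4: The knot is 3-colorable: no

2


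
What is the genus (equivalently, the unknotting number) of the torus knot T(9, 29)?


For a torus knot T(p,q), both the unknotting number and genus equal (p-1)(q-1)/2.
= (9-1)(29-1)/2
= 8*28/2
= 224/2 = 112

112


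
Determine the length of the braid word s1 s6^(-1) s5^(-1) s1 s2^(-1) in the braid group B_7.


The word length counts the number of generators (including inverses).
Listing each generator: s1, s6^(-1), s5^(-1), s1, s2^(-1)
There are 5 generators in this braid word.

5


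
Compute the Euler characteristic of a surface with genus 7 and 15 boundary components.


chi = 2 - 2g - b
= 2 - 2*7 - 15
= 2 - 14 - 15 = -27

-27


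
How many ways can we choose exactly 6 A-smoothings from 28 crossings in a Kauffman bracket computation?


We choose which 6 of 28 crossings get A-smoothings.
C(28, 6) = 28! / (6! * 22!)
= 376740

376740


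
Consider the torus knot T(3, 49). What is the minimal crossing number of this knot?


For a torus knot T(p, q) with gcd(p,q)=1,
the crossing number is min(p*(q-1), q*(p-1)).
p*(q-1) = 3*48 = 144
q*(p-1) = 49*2 = 98
min(144, 98) = 98

98


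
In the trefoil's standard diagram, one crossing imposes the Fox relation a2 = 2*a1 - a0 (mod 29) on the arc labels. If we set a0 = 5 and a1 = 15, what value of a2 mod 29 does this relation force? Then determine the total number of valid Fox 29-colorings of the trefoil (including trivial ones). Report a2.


Step 1: Apply the given crossing relation 2*a1 - a0 - a2 = 0 (mod 29).
  a2 = 2*a1 - a0 mod 29
  a2 = 2*15 - 5 mod 29
  a2 = 30 - 5 mod 29
  a2 = 25 mod 29 = 25
Step 2: The trefoil has determinant 3.
  Number of Fox p-colorings (p prime) is p^2 if p = 3, else p.
  Since 29 does not divide 3, only trivial (constant) colorings exist.
  (So the trial a0 = 5, a1 = 15 with a0 != a1 does NOT extend to a valid coloring of the whole trefoil: the other two crossing relations require 3*(a1 - a0) = 0 (mod 29), which fails.)
  Total colorings = 29
Step 3: a2 = 25, total Fox 29-colorings = 29

25


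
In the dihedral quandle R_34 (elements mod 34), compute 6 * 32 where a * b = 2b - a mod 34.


6 * 32 = 2*32 - 6 mod 34
= 64 - 6 mod 34
= 58 mod 34 = 24

24


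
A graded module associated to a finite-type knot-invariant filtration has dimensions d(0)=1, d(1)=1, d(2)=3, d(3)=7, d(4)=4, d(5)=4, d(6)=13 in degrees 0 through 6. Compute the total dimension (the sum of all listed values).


Total dimension = d(0) + d(1) + ... + d(6)
= 1 + 1 + 3 + 7 + 4 + 4 + 13
= 33

33


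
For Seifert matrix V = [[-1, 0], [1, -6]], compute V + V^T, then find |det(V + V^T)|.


Step 1: Form V + V^T where V = [[-1, 0], [1, -6]]
  V^T = [[-1, 1], [0, -6]]
  V + V^T = [[-2, 1], [1, -12]]
Step 2: det(V + V^T) = (-2)*(-12) - 1*1
  = 24 - 1 = 23
Step 3: Knot determinant = |det(V + V^T)| = |23| = 23

23


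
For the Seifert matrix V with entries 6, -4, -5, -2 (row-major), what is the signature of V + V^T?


Step 1: V + V^T = [[12, -9], [-9, -4]]
Step 2: trace = 8, det = -129
Step 3: Discriminant = 8^2 - 4*(-129) = 580
Step 4: Eigenvalues: 16.0416, -8.04159
Step 5: Signature = (# positive eigenvalues) - (# negative eigenvalues) = 0

0


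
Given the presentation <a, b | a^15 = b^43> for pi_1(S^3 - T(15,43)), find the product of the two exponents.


The relation is a^15 = b^43.
Product of exponents = 15 * 43
= 645

645


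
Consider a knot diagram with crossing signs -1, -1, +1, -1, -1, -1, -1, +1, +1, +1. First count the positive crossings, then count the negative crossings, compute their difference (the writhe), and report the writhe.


Step 1: Count positive crossings (+1).
Positive crossings: 4
Step 2: Count negative crossings (-1).
Negative crossings: 6
Step 3: Writhe = (positive) - (negative)
w = 4 - 6 = -2
Step 4: |w| = 2, and w is negative

-2


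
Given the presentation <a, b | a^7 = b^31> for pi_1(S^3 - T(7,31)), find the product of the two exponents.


The relation is a^7 = b^31.
Product of exponents = 7 * 31
= 217

217


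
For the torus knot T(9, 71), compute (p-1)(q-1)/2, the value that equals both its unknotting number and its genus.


For a torus knot T(p,q), both the unknotting number and genus equal (p-1)(q-1)/2.
= (9-1)(71-1)/2
= 8*70/2
= 560/2 = 280

280


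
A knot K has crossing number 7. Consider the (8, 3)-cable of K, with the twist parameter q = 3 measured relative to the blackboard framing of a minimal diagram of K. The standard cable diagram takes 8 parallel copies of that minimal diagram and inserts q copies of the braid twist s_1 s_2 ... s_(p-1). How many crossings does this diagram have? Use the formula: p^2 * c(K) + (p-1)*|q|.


Step 1: Each of the c(K) crossings of the companion diagram becomes p*p = p^2 crossings among the p parallel strands, and each of the |q| twists s_1 s_2 ... s_(p-1) adds (p-1) crossings.
  Crossings = p^2 * c(K) + (p-1)*|q|
Step 2: = 8^2 * 7 + (8-1)*3
Step 3: = 64*7 + 7*3
Step 4: = 448 + 21 = 469

469


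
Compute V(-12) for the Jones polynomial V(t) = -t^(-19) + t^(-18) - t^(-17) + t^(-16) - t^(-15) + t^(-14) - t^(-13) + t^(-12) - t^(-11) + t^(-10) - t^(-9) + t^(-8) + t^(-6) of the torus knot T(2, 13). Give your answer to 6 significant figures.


Substituting t = -12 into V(t) = -t^(-19) + t^(-18) - t^(-17) + t^(-16) - t^(-15) + t^(-14) - t^(-13) + t^(-12) - t^(-11) + t^(-10) - t^(-9) + t^(-8) + t^(-6):
  (-)t^(-19) = 3.13009e-21
  (+)t^(-18) = 3.7561e-20
  (-)t^(-17) = 4.50732e-19
  (+)t^(-16) = 5.40879e-18
  (-)t^(-15) = 6.49055e-17
  (+)t^(-14) = 7.78866e-16
  (-)t^(-13) = 9.34639e-15
  (+)t^(-12) = 1.12157e-13
  (-)t^(-11) = 1.34588e-12
  (+)t^(-10) = 1.61506e-11
  (-)t^(-9) = 1.93807e-10
  (+)t^(-8) = 2.32568e-09
  (+)t^(-6) = 3.34898e-07
Sum = (3.13009e-21) + (3.7561e-20) + (4.50732e-19) + (5.40879e-18) + (6.49055e-17) + (7.78866e-16) + (9.34639e-15) + (1.12157e-13) + (1.34588e-12) + (1.61506e-11) + (1.93807e-10) + (2.32568e-09) + (3.34898e-07)
= 3.374350826e-07
Rounded to 6 significant figures: 3.37435e-07

3.37435e-07


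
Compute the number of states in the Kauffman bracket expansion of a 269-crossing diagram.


Each crossing contributes 2 choices (A-smoothing or B-smoothing).
Total states = 2^269 = 948568795032094272909893509191171341133987714380927500611236528192824358010355712

948568795032094272909893509191171341133987714380927500611236528192824358010355712


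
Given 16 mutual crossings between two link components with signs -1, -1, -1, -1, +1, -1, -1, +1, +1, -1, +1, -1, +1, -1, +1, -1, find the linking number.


Step 1: Count positive crossings: 6
Step 2: Count negative crossings: 10
Step 3: Sum of signs = 6 - 10 = -4
Step 4: Linking number = sum/2 = -4/2 = -2

-2


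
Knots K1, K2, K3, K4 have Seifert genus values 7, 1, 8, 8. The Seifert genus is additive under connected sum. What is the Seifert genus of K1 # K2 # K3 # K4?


The Seifert genus is additive under connected sum.
Seifert genus(K1 # K2 # K3 # K4) = (7) + (1) + (8) + (8)
= 24

24


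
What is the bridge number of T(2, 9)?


The bridge number of T(p,q) is min(p,q).
min(2, 9) = 2

2


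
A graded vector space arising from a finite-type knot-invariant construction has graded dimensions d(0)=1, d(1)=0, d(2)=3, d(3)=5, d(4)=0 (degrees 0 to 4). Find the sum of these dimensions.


Total dimension = d(0) + d(1) + ... + d(4)
= 1 + 0 + 3 + 5 + 0
= 9

9


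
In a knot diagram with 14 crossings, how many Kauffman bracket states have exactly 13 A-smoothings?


We choose which 13 of 14 crossings get A-smoothings.
C(14, 13) = 14! / (13! * 1!)
= 14

14


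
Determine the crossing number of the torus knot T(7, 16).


For a torus knot T(p, q) with gcd(p,q)=1,
the crossing number is min(p*(q-1), q*(p-1)).
p*(q-1) = 7*15 = 105
q*(p-1) = 16*6 = 96
min(105, 96) = 96

96


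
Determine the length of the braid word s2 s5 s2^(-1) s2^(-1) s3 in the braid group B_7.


The word length counts the number of generators (including inverses).
Listing each generator: s2, s5, s2^(-1), s2^(-1), s3
There are 5 generators in this braid word.

5


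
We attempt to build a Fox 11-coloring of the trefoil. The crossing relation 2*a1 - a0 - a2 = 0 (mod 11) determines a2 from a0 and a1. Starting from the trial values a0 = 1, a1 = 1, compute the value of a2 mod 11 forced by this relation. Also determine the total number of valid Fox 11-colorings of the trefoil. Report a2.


Step 1: Apply the given crossing relation 2*a1 - a0 - a2 = 0 (mod 11).
  a2 = 2*a1 - a0 mod 11
  a2 = 2*1 - 1 mod 11
  a2 = 2 - 1 mod 11
  a2 = 1 mod 11 = 1
Step 2: The trefoil has determinant 3.
  Number of Fox p-colorings (p prime) is p^2 if p = 3, else p.
  Since 11 does not divide 3, only trivial (constant) colorings exist.
  (Here a0 = a1 = a2 = 1, the constant coloring, which is valid.)
  Total colorings = 11
Step 3: a2 = 1, total Fox 11-colorings = 11

1


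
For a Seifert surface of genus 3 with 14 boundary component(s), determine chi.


chi = 2 - 2g - b
= 2 - 2*3 - 14
= 2 - 6 - 14 = -18

-18


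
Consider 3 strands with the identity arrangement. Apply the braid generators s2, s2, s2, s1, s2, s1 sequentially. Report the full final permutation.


Starting with identity [1, 2, 3].
Apply generators in sequence:
  After s2: [1, 3, 2]
  After s2: [1, 2, 3]
  After s2: [1, 3, 2]
  After s1: [3, 1, 2]
  After s2: [3, 2, 1]
  After s1: [2, 3, 1]
Final permutation: [2, 3, 1]

[2, 3, 1]


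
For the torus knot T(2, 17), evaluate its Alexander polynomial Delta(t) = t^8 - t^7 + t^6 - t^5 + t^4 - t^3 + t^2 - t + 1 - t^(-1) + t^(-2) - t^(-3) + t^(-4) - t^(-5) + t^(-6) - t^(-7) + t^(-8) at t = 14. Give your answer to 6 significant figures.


Substituting t = 14 into Delta(t) = t^8 - t^7 + t^6 - t^5 + t^4 - t^3 + t^2 - t + 1 - t^(-1) + t^(-2) - t^(-3) + t^(-4) - t^(-5) + t^(-6) - t^(-7) + t^(-8):
Term values: (1475789056) + (-105413504) + (7529536) + (-537824) + (38416) + (-2744) + (196) + (-14) + (1) + (-0.0714286) + (0.00510204) + (-0.000364431) + (2.60308e-05) + (-1.85934e-06) + (1.3281e-07) + (-9.48645e-09) + (6.77604e-10)
Sum = 1377403119
Rounded to 6 significant figures: 1.3774e+09

1.3774e+09


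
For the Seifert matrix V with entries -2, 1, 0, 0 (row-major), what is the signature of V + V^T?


Step 1: V + V^T = [[-4, 1], [1, 0]]
Step 2: trace = -4, det = -1
Step 3: Discriminant = (-4)^2 - 4*(-1) = 20
Step 4: Eigenvalues: 0.236068, -4.23607
Step 5: Signature = (# positive eigenvalues) - (# negative eigenvalues) = 0

0


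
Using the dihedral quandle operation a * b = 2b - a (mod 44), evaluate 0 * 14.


0 * 14 = 2*14 - 0 mod 44
= 28 - 0 mod 44
= 28 mod 44 = 28

28


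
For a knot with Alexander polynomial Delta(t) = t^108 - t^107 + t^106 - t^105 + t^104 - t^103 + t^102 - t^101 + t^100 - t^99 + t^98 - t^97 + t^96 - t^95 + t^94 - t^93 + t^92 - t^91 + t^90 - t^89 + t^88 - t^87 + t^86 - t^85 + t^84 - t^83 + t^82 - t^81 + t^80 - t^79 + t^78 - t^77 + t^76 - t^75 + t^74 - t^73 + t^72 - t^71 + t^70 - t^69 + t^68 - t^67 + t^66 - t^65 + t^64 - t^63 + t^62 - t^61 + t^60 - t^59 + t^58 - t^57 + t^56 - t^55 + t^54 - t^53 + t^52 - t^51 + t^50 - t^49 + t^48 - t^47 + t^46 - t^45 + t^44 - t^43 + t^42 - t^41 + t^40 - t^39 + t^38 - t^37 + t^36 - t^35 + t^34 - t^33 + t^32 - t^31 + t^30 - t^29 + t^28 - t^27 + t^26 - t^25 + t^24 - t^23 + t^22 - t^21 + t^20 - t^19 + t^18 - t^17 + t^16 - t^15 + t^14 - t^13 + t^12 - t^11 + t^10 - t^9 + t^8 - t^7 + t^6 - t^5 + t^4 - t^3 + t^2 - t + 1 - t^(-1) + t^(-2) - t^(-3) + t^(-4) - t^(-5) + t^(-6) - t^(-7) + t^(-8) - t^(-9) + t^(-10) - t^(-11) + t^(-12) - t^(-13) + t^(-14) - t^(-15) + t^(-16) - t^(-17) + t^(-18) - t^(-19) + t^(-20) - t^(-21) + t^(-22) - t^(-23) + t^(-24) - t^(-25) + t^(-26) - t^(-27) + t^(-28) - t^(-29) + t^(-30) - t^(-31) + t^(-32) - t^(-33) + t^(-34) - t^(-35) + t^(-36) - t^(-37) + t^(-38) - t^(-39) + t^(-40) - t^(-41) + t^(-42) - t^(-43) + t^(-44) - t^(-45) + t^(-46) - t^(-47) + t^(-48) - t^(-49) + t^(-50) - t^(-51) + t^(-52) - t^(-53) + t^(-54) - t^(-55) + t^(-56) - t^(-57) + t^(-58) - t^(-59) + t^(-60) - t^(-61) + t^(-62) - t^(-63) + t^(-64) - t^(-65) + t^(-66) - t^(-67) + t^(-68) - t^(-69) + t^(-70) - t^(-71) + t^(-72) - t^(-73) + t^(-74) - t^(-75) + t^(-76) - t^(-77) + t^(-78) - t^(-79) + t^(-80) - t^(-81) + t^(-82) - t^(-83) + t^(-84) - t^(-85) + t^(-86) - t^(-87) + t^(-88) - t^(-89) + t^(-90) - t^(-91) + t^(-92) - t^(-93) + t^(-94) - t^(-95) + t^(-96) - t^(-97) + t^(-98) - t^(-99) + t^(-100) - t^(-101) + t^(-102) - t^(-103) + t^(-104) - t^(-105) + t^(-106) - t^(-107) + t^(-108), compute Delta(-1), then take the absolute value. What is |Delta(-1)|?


Step 1: The polynomial has 217 terms with alternating signs, exponents from 108 down to -108.
Step 2: Substitute t = -1. The i-th term has coefficient (-1)^i and exponent (m-i),
  so its value is (-1)^i * (-1)^(m-i) = (-1)^m = 1 for every i.
Step 3: All 217 terms equal 1, so Delta(-1) = 217 * (1) = 217
Step 4: |Delta(-1)| = 217

217


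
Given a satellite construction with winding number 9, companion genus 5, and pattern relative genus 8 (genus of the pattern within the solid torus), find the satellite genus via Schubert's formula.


Schubert: g(satellite) = g_rel(pattern) + |winding| * g(companion),
where g_rel(pattern) is the genus of the pattern relative to the solid torus.
= 8 + 9 * 5
= 8 + 45 = 53

53


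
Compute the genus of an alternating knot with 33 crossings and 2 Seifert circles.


For alternating knots, g = (c - s + 1)/2.
= (33 - 2 + 1)/2
= 32/2 = 16

16


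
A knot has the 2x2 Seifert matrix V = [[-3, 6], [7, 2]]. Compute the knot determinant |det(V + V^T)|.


Step 1: Form V + V^T where V = [[-3, 6], [7, 2]]
  V^T = [[-3, 7], [6, 2]]
  V + V^T = [[-6, 13], [13, 4]]
Step 2: det(V + V^T) = (-6)*4 - 13*13
  = -24 - 169 = -193
Step 3: Knot determinant = |det(V + V^T)| = |-193| = 193

193


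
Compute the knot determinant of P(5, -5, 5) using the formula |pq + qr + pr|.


Step 1: Compute pq + qr + pr.
pq = 5*(-5) = -25
qr = (-5)*5 = -25
pr = 5*5 = 25
pq + qr + pr = -25 + (-25) + 25 = -25
Step 2: Take absolute value.
det(P(5,-5,5)) = |-25| = 25

25


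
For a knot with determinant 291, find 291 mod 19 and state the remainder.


Step 1: A knot is p-colorable if and only if p divides its determinant.
Step 2: Compute 291 mod 19.
291 = 15 * 19 + 6
Step 3: 291 mod 19 = 6
Step 4: The knot is 19-colorable: no

6


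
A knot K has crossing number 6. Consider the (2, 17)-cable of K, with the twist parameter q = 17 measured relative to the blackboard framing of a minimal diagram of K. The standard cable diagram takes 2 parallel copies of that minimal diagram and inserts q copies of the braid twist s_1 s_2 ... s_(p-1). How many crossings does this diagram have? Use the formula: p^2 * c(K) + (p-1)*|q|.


Step 1: Each of the c(K) crossings of the companion diagram becomes p*p = p^2 crossings among the p parallel strands, and each of the |q| twists s_1 s_2 ... s_(p-1) adds (p-1) crossings.
  Crossings = p^2 * c(K) + (p-1)*|q|
Step 2: = 2^2 * 6 + (2-1)*17
Step 3: = 4*6 + 1*17
Step 4: = 24 + 17 = 41

41


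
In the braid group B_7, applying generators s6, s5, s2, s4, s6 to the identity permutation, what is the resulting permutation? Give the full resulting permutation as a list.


Starting with identity [1, 2, 3, 4, 5, 6, 7].
Apply generators in sequence:
  After s6: [1, 2, 3, 4, 5, 7, 6]
  After s5: [1, 2, 3, 4, 7, 5, 6]
  After s2: [1, 3, 2, 4, 7, 5, 6]
  After s4: [1, 3, 2, 7, 4, 5, 6]
  After s6: [1, 3, 2, 7, 4, 6, 5]
Final permutation: [1, 3, 2, 7, 4, 6, 5]

[1, 3, 2, 7, 4, 6, 5]


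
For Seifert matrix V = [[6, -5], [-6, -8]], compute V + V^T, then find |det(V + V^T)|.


Step 1: Form V + V^T where V = [[6, -5], [-6, -8]]
  V^T = [[6, -6], [-5, -8]]
  V + V^T = [[12, -11], [-11, -16]]
Step 2: det(V + V^T) = 12*(-16) - (-11)*(-11)
  = -192 - 121 = -313
Step 3: Knot determinant = |det(V + V^T)| = |-313| = 313

313


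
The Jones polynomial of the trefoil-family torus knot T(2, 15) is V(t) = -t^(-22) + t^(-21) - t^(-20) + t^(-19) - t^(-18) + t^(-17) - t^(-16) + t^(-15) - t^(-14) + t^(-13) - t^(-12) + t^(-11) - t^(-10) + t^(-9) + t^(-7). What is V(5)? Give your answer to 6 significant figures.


Substituting t = 5 into V(t) = -t^(-22) + t^(-21) - t^(-20) + t^(-19) - t^(-18) + t^(-17) - t^(-16) + t^(-15) - t^(-14) + t^(-13) - t^(-12) + t^(-11) - t^(-10) + t^(-9) + t^(-7):
  (-)t^(-22) = -4.1943e-16
  (+)t^(-21) = 2.09715e-15
  (-)t^(-20) = -1.04858e-14
  (+)t^(-19) = 5.24288e-14
  (-)t^(-18) = -2.62144e-13
  (+)t^(-17) = 1.31072e-12
  (-)t^(-16) = -6.5536e-12
  (+)t^(-15) = 3.2768e-11
  (-)t^(-14) = -1.6384e-10
  (+)t^(-13) = 8.192e-10
  (-)t^(-12) = -4.096e-09
  (+)t^(-11) = 2.048e-08
  (-)t^(-10) = -1.024e-07
  (+)t^(-9) = 5.12e-07
  (+)t^(-7) = 1.28e-05
Sum = (-4.1943e-16) + (2.09715e-15) + (-1.04858e-14) + (5.24288e-14) + (-2.62144e-13) + (1.31072e-12) + (-6.5536e-12) + (3.2768e-11) + (-1.6384e-10) + (8.192e-10) + (-4.096e-09) + (2.048e-08) + (-1.024e-07) + (5.12e-07) + (1.28e-05)
= 1.322666667e-05
Rounded to 6 significant figures: 1.32267e-05

1.32267e-05


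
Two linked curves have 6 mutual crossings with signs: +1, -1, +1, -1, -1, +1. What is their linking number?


Step 1: Count positive crossings: 3
Step 2: Count negative crossings: 3
Step 3: Sum of signs = 3 - 3 = 0
Step 4: Linking number = sum/2 = 0/2 = 0

0


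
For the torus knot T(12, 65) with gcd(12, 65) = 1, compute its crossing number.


For a torus knot T(p, q) with gcd(p,q)=1,
the crossing number is min(p*(q-1), q*(p-1)).
p*(q-1) = 12*64 = 768
q*(p-1) = 65*11 = 715
min(768, 715) = 715

715


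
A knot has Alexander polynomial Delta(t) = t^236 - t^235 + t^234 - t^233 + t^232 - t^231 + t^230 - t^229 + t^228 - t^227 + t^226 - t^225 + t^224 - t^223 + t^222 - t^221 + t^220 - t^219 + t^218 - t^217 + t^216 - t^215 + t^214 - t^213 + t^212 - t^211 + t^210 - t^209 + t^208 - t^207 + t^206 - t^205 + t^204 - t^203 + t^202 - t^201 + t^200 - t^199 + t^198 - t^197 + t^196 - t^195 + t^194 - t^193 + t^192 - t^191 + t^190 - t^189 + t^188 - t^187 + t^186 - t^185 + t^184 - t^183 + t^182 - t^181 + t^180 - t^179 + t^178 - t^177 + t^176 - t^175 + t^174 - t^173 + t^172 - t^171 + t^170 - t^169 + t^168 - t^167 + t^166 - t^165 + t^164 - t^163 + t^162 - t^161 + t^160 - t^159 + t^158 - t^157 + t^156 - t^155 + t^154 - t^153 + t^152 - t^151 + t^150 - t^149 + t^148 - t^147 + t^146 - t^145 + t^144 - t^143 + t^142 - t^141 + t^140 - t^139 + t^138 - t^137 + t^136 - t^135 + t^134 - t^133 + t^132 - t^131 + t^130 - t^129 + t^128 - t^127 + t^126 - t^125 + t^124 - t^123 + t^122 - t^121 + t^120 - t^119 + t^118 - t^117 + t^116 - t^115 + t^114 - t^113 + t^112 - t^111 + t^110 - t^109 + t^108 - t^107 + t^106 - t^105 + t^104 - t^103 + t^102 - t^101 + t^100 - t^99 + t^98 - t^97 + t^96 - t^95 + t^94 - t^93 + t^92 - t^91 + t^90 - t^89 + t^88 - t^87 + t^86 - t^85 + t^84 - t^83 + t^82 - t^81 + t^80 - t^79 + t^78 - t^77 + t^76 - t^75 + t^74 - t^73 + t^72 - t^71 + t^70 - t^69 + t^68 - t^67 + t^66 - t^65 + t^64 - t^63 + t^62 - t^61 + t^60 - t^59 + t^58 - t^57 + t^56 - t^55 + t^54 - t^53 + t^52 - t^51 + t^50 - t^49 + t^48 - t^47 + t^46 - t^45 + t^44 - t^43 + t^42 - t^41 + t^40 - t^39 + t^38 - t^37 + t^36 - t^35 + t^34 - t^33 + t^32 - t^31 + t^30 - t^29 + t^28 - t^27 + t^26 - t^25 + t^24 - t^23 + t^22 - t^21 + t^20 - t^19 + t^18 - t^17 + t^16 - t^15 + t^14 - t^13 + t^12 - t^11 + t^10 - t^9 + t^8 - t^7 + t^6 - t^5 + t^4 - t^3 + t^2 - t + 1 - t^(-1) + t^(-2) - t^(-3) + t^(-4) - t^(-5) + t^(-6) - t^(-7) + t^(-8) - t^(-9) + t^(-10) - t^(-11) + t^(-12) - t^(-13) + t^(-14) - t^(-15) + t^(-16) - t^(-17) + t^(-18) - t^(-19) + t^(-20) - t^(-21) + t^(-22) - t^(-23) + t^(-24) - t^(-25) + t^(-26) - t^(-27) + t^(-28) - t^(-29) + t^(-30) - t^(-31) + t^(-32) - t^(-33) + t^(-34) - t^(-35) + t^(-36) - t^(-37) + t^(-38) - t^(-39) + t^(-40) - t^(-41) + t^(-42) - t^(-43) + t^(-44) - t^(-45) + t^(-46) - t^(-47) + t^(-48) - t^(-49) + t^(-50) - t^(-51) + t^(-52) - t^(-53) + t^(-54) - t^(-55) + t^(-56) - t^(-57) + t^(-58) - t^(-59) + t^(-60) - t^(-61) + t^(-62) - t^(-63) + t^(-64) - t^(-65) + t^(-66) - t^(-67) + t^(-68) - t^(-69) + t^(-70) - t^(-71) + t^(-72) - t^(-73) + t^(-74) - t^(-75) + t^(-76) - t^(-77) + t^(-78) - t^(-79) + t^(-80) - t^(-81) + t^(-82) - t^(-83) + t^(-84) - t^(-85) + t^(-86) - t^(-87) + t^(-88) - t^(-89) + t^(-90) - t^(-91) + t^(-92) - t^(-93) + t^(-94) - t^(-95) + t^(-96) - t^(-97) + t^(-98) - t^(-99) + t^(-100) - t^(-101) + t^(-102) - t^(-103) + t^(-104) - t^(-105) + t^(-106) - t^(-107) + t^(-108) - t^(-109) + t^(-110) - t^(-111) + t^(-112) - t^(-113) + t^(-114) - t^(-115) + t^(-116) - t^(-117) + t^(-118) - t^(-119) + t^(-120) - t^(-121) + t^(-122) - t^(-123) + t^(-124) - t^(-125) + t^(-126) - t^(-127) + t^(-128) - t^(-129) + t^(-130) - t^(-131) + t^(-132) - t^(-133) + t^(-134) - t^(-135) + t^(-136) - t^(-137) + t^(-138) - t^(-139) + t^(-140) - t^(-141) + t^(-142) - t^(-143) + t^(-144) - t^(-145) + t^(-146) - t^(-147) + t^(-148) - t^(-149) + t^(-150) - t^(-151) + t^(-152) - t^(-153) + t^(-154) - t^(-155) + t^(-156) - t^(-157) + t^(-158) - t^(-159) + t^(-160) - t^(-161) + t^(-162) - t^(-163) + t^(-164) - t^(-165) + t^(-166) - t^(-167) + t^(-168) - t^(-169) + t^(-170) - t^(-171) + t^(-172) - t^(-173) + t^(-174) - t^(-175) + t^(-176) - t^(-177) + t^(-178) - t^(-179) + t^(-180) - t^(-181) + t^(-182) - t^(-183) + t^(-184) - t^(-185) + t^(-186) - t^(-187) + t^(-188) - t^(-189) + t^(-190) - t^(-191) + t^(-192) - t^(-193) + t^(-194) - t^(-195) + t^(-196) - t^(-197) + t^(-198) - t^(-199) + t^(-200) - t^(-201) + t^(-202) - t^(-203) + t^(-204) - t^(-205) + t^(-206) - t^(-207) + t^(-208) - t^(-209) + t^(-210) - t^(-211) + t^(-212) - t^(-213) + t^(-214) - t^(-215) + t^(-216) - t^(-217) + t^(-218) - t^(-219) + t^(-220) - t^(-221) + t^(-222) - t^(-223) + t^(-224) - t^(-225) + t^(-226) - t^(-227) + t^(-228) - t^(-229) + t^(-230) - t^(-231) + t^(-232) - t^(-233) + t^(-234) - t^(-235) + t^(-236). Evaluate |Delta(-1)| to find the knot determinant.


Step 1: The polynomial has 473 terms with alternating signs, exponents from 236 down to -236.
Step 2: Substitute t = -1. The i-th term has coefficient (-1)^i and exponent (m-i),
  so its value is (-1)^i * (-1)^(m-i) = (-1)^m = 1 for every i.
Step 3: All 473 terms equal 1, so Delta(-1) = 473 * (1) = 473
Step 4: |Delta(-1)| = 473

473


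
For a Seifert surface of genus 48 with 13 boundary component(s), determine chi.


chi = 2 - 2g - b
= 2 - 2*48 - 13
= 2 - 96 - 13 = -107

-107


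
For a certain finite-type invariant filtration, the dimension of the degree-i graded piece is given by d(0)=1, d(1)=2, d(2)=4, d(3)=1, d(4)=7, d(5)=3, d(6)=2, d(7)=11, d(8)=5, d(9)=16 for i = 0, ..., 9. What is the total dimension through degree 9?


Total dimension = d(0) + d(1) + ... + d(9)
= 1 + 2 + 4 + 1 + 7 + 3 + 2 + 11 + 5 + 16
= 52

52


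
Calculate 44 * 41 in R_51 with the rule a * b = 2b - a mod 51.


44 * 41 = 2*41 - 44 mod 51
= 82 - 44 mod 51
= 38 mod 51 = 38

38


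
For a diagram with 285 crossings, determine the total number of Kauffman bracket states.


Each crossing contributes 2 choices (A-smoothing or B-smoothing).
Total states = 2^285 = 62165404551223330269422781018352605012557018849668464680057997111644937126566671941632

62165404551223330269422781018352605012557018849668464680057997111644937126566671941632


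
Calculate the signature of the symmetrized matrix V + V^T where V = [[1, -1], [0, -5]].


Step 1: V + V^T = [[2, -1], [-1, -10]]
Step 2: trace = -8, det = -21
Step 3: Discriminant = (-8)^2 - 4*(-21) = 148
Step 4: Eigenvalues: 2.08276, -10.0828
Step 5: Signature = (# positive eigenvalues) - (# negative eigenvalues) = 0

0


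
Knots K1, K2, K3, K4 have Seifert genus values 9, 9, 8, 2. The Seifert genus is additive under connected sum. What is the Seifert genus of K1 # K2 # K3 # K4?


The Seifert genus is additive under connected sum.
Seifert genus(K1 # K2 # K3 # K4) = (9) + (9) + (8) + (2)
= 28

28


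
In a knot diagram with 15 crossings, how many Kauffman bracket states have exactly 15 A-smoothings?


We choose which 15 of 15 crossings get A-smoothings.
C(15, 15) = 15! / (15! * 0!)
= 1

1


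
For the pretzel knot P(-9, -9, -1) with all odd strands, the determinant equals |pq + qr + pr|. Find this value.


Step 1: Compute pq + qr + pr.
pq = (-9)*(-9) = 81
qr = (-9)*(-1) = 9
pr = (-9)*(-1) = 9
pq + qr + pr = 81 + 9 + 9 = 99
Step 2: Take absolute value.
det(P(-9,-9,-1)) = |99| = 99

99


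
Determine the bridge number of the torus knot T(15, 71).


The bridge number of T(p,q) is min(p,q).
min(15, 71) = 15

15


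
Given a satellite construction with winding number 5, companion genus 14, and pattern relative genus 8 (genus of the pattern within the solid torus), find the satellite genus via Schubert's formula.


Schubert: g(satellite) = g_rel(pattern) + |winding| * g(companion),
where g_rel(pattern) is the genus of the pattern relative to the solid torus.
= 8 + 5 * 14
= 8 + 70 = 78

78


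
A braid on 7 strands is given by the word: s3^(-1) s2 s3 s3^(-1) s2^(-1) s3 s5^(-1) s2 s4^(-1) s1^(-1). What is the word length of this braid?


The word length counts the number of generators (including inverses).
Listing each generator: s3^(-1), s2, s3, s3^(-1), s2^(-1), s3, s5^(-1), s2, s4^(-1), s1^(-1)
There are 10 generators in this braid word.

10


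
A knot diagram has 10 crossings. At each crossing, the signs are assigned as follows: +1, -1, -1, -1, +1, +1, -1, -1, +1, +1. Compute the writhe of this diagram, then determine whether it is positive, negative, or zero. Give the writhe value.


Step 1: Count positive crossings (+1).
Positive crossings: 5
Step 2: Count negative crossings (-1).
Negative crossings: 5
Step 3: Writhe = (positive) - (negative)
w = 5 - 5 = 0
Step 4: |w| = 0, and w is zero

0


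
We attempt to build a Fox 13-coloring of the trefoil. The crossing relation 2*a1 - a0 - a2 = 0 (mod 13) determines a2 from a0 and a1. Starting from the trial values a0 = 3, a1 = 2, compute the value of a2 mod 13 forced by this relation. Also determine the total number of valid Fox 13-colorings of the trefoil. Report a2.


Step 1: Apply the given crossing relation 2*a1 - a0 - a2 = 0 (mod 13).
  a2 = 2*a1 - a0 mod 13
  a2 = 2*2 - 3 mod 13
  a2 = 4 - 3 mod 13
  a2 = 1 mod 13 = 1
Step 2: The trefoil has determinant 3.
  Number of Fox p-colorings (p prime) is p^2 if p = 3, else p.
  Since 13 does not divide 3, only trivial (constant) colorings exist.
  (So the trial a0 = 3, a1 = 2 with a0 != a1 does NOT extend to a valid coloring of the whole trefoil: the other two crossing relations require 3*(a1 - a0) = 0 (mod 13), which fails.)
  Total colorings = 13
Step 3: a2 = 1, total Fox 13-colorings = 13

1


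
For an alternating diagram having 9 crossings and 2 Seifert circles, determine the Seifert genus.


For alternating knots, g = (c - s + 1)/2.
= (9 - 2 + 1)/2
= 8/2 = 4

4


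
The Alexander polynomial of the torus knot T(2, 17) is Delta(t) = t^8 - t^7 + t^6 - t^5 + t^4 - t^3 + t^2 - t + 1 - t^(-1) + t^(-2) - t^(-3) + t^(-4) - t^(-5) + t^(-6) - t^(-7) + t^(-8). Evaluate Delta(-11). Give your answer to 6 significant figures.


Substituting t = -11 into Delta(t) = t^8 - t^7 + t^6 - t^5 + t^4 - t^3 + t^2 - t + 1 - t^(-1) + t^(-2) - t^(-3) + t^(-4) - t^(-5) + t^(-6) - t^(-7) + t^(-8):
Term values: (214358881) + (19487171) + (1771561) + (161051) + (14641) + (1331) + (121) + (11) + (1) + (0.0909091) + (0.00826446) + (0.000751315) + (6.83013e-05) + (6.20921e-06) + (5.64474e-07) + (5.13158e-08) + (4.66507e-09)
Sum = 235794769.1
Rounded to 6 significant figures: 2.35795e+08

2.35795e+08


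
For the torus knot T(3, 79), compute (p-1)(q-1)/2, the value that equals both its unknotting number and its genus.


For a torus knot T(p,q), both the unknotting number and genus equal (p-1)(q-1)/2.
= (3-1)(79-1)/2
= 2*78/2
= 156/2 = 78

78


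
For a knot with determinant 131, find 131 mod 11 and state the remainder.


Step 1: A knot is p-colorable if and only if p divides its determinant.
Step 2: Compute 131 mod 11.
131 = 11 * 11 + 10
Step 3: 131 mod 11 = 10
Step 4: The knot is 11-colorable: no

10


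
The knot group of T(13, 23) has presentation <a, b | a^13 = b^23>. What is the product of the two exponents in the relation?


The relation is a^13 = b^23.
Product of exponents = 13 * 23
= 299

299


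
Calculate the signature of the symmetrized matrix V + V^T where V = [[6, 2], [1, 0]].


Step 1: V + V^T = [[12, 3], [3, 0]]
Step 2: trace = 12, det = -9
Step 3: Discriminant = 12^2 - 4*(-9) = 180
Step 4: Eigenvalues: 12.7082, -0.708204
Step 5: Signature = (# positive eigenvalues) - (# negative eigenvalues) = 0

0


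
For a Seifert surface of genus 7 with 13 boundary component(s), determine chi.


chi = 2 - 2g - b
= 2 - 2*7 - 13
= 2 - 14 - 13 = -25

-25


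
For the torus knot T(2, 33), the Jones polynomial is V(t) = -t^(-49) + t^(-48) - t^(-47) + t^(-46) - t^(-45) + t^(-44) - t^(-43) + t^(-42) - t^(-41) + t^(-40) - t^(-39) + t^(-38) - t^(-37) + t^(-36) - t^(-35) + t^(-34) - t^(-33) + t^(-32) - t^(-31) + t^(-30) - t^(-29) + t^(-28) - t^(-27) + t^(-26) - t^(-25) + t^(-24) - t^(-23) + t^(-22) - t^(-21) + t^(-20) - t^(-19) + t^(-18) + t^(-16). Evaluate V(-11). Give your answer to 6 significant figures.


Substituting t = -11 into V(t) = -t^(-49) + t^(-48) - t^(-47) + t^(-46) - t^(-45) + t^(-44) - t^(-43) + t^(-42) - t^(-41) + t^(-40) - t^(-39) + t^(-38) - t^(-37) + t^(-36) - t^(-35) + t^(-34) - t^(-33) + t^(-32) - t^(-31) + t^(-30) - t^(-29) + t^(-28) - t^(-27) + t^(-26) - t^(-25) + t^(-24) - t^(-23) + t^(-22) - t^(-21) + t^(-20) - t^(-19) + t^(-18) + t^(-16):
  (-)t^(-49) = 9.37041e-52
  (+)t^(-48) = 1.03074e-50
  (-)t^(-47) = 1.13382e-49
  (+)t^(-46) = 1.2472e-48
  (-)t^(-45) = 1.37192e-47
  (+)t^(-44) = 1.50911e-46
  (-)t^(-43) = 1.66002e-45
  (+)t^(-42) = 1.82603e-44
  (-)t^(-41) = 2.00863e-43
  (+)t^(-40) = 2.20949e-42
  (-)t^(-39) = 2.43044e-41
  (+)t^(-38) = 2.67349e-40
  (-)t^(-37) = 2.94083e-39
  (+)t^(-36) = 3.23492e-38
  (-)t^(-35) = 3.55841e-37
  (+)t^(-34) = 3.91425e-36
  (-)t^(-33) = 4.30568e-35
  (+)t^(-32) = 4.73624e-34
  (-)t^(-31) = 5.20987e-33
  (+)t^(-30) = 5.73086e-32
  (-)t^(-29) = 6.30394e-31
  (+)t^(-28) = 6.93433e-30
  (-)t^(-27) = 7.62777e-29
  (+)t^(-26) = 8.39055e-28
  (-)t^(-25) = 9.2296e-27
  (+)t^(-24) = 1.01526e-25
  (-)t^(-23) = 1.11678e-24
  (+)t^(-22) = 1.22846e-23
  (-)t^(-21) = 1.35131e-22
  (+)t^(-20) = 1.48644e-21
  (-)t^(-19) = 1.63508e-20
  (+)t^(-18) = 1.79859e-19
  (+)t^(-16) = 2.17629e-17
Sum = (9.37041e-52) + (1.03074e-50) + (1.13382e-49) + (1.2472e-48) + (1.37192e-47) + (1.50911e-46) + (1.66002e-45) + (1.82603e-44) + (2.00863e-43) + (2.20949e-42) + (2.43044e-41) + (2.67349e-40) + (2.94083e-39) + (3.23492e-38) + (3.55841e-37) + (3.91425e-36) + (4.30568e-35) + (4.73624e-34) + (5.20987e-33) + (5.73086e-32) + (6.30394e-31) + (6.93433e-30) + (7.62777e-29) + (8.39055e-28) + (9.2296e-27) + (1.01526e-25) + (1.11678e-24) + (1.22846e-23) + (1.35131e-22) + (1.48644e-21) + (1.63508e-20) + (1.79859e-19) + (2.17629e-17)
= 2.196075825e-17
Rounded to 6 significant figures: 2.19608e-17

2.19608e-17
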